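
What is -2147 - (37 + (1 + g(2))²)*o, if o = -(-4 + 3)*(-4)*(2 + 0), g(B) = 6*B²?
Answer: 3149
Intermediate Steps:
o = -8 (o = -(-1*(-4))*2 = -4*2 = -1*8 = -8)
-2147 - (37 + (1 + g(2))²)*o = -2147 - (37 + (1 + 6*2²)²)*(-8) = -2147 - (37 + (1 + 6*4)²)*(-8) = -2147 - (37 + (1 + 24)²)*(-8) = -2147 - (37 + 25²)*(-8) = -2147 - (37 + 625)*(-8) = -2147 - 662*(-8) = -2147 - 1*(-5296) = -2147 + 5296 = 3149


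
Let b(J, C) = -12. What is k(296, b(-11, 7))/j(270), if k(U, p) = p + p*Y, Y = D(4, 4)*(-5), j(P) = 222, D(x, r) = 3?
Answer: 28/37 ≈ 0.75676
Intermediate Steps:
Y = -15 (Y = 3*(-5) = -15)
k(U, p) = -14*p (k(U, p) = p + p*(-15) = p - 15*p = -14*p)
k(296, b(-11, 7))/j(270) = -14*(-12)/222 = 168*(1/222) = 28/37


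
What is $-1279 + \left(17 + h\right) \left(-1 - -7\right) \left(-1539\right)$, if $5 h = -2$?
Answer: $- \frac{772817}{5} \approx -1.5456 \cdot 10^{5}$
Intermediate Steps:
$h = - \frac{2}{5}$ ($h = \frac{1}{5} \left(-2\right) = - \frac{2}{5} \approx -0.4$)
$-1279 + \left(17 + h\right) \left(-1 - -7\right) \left(-1539\right) = -1279 + \left(17 - \frac{2}{5}\right) \left(-1 - -7\right) \left(-1539\right) = -1279 + \frac{83 \left(-1 + 7\right)}{5} \left(-1539\right) = -1279 + \frac{83}{5} \cdot 6 \left(-1539\right) = -1279 + \frac{498}{5} \left(-1539\right) = -1279 - \frac{766422}{5} = - \frac{772817}{5}$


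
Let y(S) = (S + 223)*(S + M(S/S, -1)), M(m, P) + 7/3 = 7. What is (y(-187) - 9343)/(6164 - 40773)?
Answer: 15907/34609 ≈ 0.45962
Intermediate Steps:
M(m, P) = 14/3 (M(m, P) = -7/3 + 7 = 14/3)
y(S) = (223 + S)*(14/3 + S) (y(S) = (S + 223)*(S + 14/3) = (223 + S)*(14/3 + S))
(y(-187) - 9343)/(6164 - 40773) = ((3122/3 + (-187)² + (683/3)*(-187)) - 9343)/(6164 - 40773) = ((3122/3 + 34969 - 127721/3) - 9343)/(-34609) = (-6564 - 9343)*(-1/34609) = -15907*(-1/34609) = 15907/34609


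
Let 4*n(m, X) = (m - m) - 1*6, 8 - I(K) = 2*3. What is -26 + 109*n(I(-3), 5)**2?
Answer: 877/4 ≈ 219.25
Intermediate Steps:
I(K) = 2 (I(K) = 8 - 2*3 = 8 - 1*6 = 8 - 6 = 2)
n(m, X) = -3/2 (n(m, X) = ((m - m) - 1*6)/4 = (0 - 6)/4 = (1/4)*(-6) = -3/2)
-26 + 109*n(I(-3), 5)**2 = -26 + 109*(-3/2)**2 = -26 + 109*(9/4) = -26 + 981/4 = 877/4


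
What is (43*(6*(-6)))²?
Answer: 2396304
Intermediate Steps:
(43*(6*(-6)))² = (43*(-36))² = (-1548)² = 2396304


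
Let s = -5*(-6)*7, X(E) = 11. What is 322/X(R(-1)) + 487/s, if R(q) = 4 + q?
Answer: 72977/2310 ≈ 31.592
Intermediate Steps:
s = 210 (s = 30*7 = 210)
322/X(R(-1)) + 487/s = 322/11 + 487/210 = 72977/2310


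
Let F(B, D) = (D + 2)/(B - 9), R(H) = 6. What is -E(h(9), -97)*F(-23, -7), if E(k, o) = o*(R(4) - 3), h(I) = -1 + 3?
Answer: 1455/32 ≈ 45.469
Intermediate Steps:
h(I) = 2
E(k, o) = 3*o (E(k, o) = o*(6 - 3) = o*3 = 3*o)
F(B, D) = (2 + D)/(-9 + B)
-E(h(9), -97)*F(-23, -7) = -3*(-97)*(2 - 7)/(-9 - 23) = -(-291)*-5/(-32) = -(-291)*(-1/32*(-5)) = -(-291)*5/32 = -1*(-1455/32) = 1455/32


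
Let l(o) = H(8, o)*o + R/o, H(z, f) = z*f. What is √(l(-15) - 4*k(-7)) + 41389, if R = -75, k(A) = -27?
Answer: 41389 + √1913 ≈ 41433.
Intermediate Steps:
H(z, f) = f*z
l(o) = -75/o + 8*o² (l(o) = (o*8)*o - 75/o = (8*o)*o - 75/o = 8*o² - 75/o = -75/o + 8*o²)
√(l(-15) - 4*k(-7)) + 41389 = √((-75 + 8*(-15)³)/(-15) - 4*(-27)) + 41389 = √(-(-75 + 8*(-3375))/15 + 108) + 41389 = √(-(-75 - 27000)/15 + 108) + 41389 = √(-1/15*(-27075) + 108) + 41389 = √(1805 + 108) + 41389 = √1913 + 41389 = 41389 + √1913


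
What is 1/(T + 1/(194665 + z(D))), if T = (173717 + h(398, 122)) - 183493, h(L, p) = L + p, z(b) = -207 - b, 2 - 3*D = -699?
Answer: -582673/5393221285 ≈ -0.00010804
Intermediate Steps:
D = 701/3 (D = ⅔ - ⅓*(-699) = ⅔ + 233 = 701/3 ≈ 233.67)
T = -9256 (T = (173717 + (398 + 122)) - 183493 = (173717 + 520) - 183493 = 174237 - 183493 = -9256)
1/(T + 1/(194665 + z(D))) = 1/(-9256 + 1/(194665 + (-207 - 1*701/3))) = 1/(-9256 + 1/(194665 + (-207 - 701/3))) = 1/(-9256 + 1/(194665 - 1322/3)) = 1/(-9256 + 1/(582673/3)) = 1/(-9256 + 3/582673) = 1/(-5393221285/582673) = -582673/5393221285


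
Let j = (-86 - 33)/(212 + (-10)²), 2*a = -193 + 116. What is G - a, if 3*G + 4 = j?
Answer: 34669/936 ≈ 37.040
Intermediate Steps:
a = -77/2 (a = (-193 + 116)/2 = (½)*(-77) = -77/2 ≈ -38.500)
j = -119/312 (j = -119/(212 + 100) = -119/312 ≈ -0.38141)
G = -1367/936 (G = -4/3 + (⅓)*(-119/312) = -4/3 - 119/936 = -1367/936 ≈ -1.4605)
G - a = -1367/936 - 1*(-77/2) = -1367/936 + 77/2 = 34669/936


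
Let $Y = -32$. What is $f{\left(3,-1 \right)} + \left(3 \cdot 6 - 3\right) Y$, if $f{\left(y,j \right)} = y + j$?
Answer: $-478$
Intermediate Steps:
$f{\left(y,j \right)} = j + y$
$f{\left(3,-1 \right)} + \left(3 \cdot 6 - 3\right) Y = \left(-1 + 3\right) + \left(3 \cdot 6 - 3\right) \left(-32\right) = 2 + \left(18 - 3\right) \left(-32\right) = 2 + 15 \left(-32\right) = 2 - 480 = -478$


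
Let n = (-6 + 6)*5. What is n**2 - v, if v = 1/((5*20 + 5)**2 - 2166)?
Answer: -1/8859 ≈ -0.00011288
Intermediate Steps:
n = 0 (n = 0*5 = 0)
v = 1/8859 (v = 1/((100 + 5)**2 - 2166) = 1/(105**2 - 2166) = 1/(11025 - 2166) = 1/8859 ≈ 0.00011288)
n**2 - v = 0**2 - 1*1/8859 = 0 - 1/8859 = -1/8859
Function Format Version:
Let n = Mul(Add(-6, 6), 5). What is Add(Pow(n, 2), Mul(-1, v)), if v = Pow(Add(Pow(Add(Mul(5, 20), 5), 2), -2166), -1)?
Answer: Rational(-1, 8859) ≈ -0.00011288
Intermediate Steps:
n = 0 (n = Mul(0, 5) = 0)
v = Rational(1, 8859) (v = Pow(Add(Pow(Add(100, 5), 2), -2166), -1) = Pow(Add(Pow(105, 2), -2166), -1) = Pow(Add(11025, -2166), -1) = Pow(8859, -1) = Rational(1, 8859) ≈ 0.00011288)
Add(Pow(n, 2), Mul(-1, v)) = Add(Pow(0, 2), Mul(-1, Rational(1, 8859))) = Add(0, Rational(-1, 8859)) = Rational(-1, 8859)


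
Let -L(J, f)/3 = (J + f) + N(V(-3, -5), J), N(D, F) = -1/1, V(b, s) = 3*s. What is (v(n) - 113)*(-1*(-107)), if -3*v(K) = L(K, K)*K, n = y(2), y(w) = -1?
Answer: -11770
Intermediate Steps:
N(D, F) = -1 (N(D, F) = -1*1 = -1)
n = -1
L(J, f) = 3 - 3*J - 3*f (L(J, f) = -3*((J + f) - 1) = -3*(-1 + J + f) = 3 - 3*J - 3*f)
v(K) = -K*(3 - 6*K)/3 (v(K) = -(3 - 3*K - 3*K)*K/3 = -(3 - 6*K)*K/3 = -K*(3 - 6*K)/3)
(v(n) - 113)*(-1*(-107)) = (-(-1 + 2*(-1)) - 113)*(-1*(-107)) = (-(-1 - 2) - 113)*107 = (-1*(-3) - 113)*107 = (3 - 113)*107 = -110*107 = -11770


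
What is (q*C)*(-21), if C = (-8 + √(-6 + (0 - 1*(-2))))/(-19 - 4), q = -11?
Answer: 1848/23 - 462*I/23 ≈ 80.348 - 20.087*I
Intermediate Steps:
C = 8/23 - 2*I/23 (C = (-8 + √(-6 + (0 + 2)))/(-23) = (-8 + √(-6 + 2))*(-1/23) = (-8 + √(-4))*(-1/23) = (-8 + 2*I)*(-1/23) = 8/23 - 2*I/23 ≈ 0.34783 - 0.086957*I)
(q*C)*(-21) = -11*(8/23 - 2*I/23)*(-21) = (-88/23 + 22*I/23)*(-21) = 1848/23 - 462*I/23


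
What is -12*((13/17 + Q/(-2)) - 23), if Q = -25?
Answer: 1986/17 ≈ 116.82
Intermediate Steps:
-12*((13/17 + Q/(-2)) - 23) = -12*((13/17 - 25/(-2)) - 23) = -12*((13*(1/17) - 25*(-½)) - 23) = -12*((13/17 + 25/2) - 23) = -12*(451/34 - 23) = -12*(-331/34) = 1986/17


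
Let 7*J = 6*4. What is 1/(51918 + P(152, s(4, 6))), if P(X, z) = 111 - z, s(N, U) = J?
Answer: 7/364179 ≈ 1.9221e-5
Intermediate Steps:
J = 24/7 (J = (6*4)/7 = (⅐)*24 = 24/7 ≈ 3.4286)
s(N, U) = 24/7
1/(51918 + P(152, s(4, 6))) = 1/(51918 + (111 - 1*24/7)) = 1/(51918 + (111 - 24/7)) = 1/(51918 + 753/7) = 1/(364179/7) = 7/364179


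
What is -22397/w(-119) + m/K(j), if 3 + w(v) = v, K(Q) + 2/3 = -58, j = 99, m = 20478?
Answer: -888269/5368 ≈ -165.47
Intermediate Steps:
K(Q) = -176/3 (K(Q) = -2/3 - 58 = -176/3)
w(v) = -3 + v
-22397/w(-119) + m/K(j) = -22397/(-3 - 119) + 20478/(-176/3) = -22397/(-122) + 20478*(-3/176) = -22397*(-1/122) - 30717/88 = 22397/122 - 30717/88 = -888269/5368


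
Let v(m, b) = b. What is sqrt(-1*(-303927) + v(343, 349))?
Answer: 2*sqrt(76069) ≈ 551.61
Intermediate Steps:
sqrt(-1*(-303927) + v(343, 349)) = sqrt(-1*(-303927) + 349) = sqrt(303927 + 349) = sqrt(304276) = 2*sqrt(76069)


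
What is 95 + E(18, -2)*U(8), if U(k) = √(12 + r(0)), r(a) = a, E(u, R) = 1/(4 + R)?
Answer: 95 + √3 ≈ 96.732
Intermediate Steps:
U(k) = 2*√3 (U(k) = √(12 + 0) = √12 = 2*√3)
95 + E(18, -2)*U(8) = 95 + (2*√3)/(4 - 2) = 95 + (2*√3)/2 = 95 + √3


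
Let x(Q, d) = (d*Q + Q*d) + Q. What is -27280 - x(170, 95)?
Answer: -59750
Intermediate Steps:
x(Q, d) = Q + 2*Q*d (x(Q, d) = (Q*d + Q*d) + Q = 2*Q*d + Q = Q + 2*Q*d)
-27280 - x(170, 95) = -27280 - 170*(1 + 2*95) = -27280 - 170*(1 + 190) = -27280 - 170*191 = -27280 - 1*32470 = -27280 - 32470 = -59750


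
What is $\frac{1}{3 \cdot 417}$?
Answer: $\frac{1}{1251} \approx 0.00079936$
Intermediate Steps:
$\frac{1}{3 \cdot 417} = \frac{1}{1251}$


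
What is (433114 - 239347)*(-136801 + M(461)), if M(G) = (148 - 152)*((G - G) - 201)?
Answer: -26351730699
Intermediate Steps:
M(G) = 804 (M(G) = -4*(0 - 201) = -4*(-201) = 804)
(433114 - 239347)*(-136801 + M(461)) = (433114 - 239347)*(-136801 + 804) = 193767*(-135997) = -26351730699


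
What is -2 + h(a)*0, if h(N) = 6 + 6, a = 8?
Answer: -2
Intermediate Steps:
h(N) = 12
-2 + h(a)*0 = -2 + 12*0 = -2 + 0 = -2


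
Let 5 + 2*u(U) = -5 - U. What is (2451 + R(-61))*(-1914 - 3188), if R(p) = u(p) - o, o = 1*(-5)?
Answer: -12660613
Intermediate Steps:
u(U) = -5 - U/2 (u(U) = -5/2 + (-5 - U)/2 = -5/2 + (-5/2 - U/2) = -5 - U/2)
o = -5
R(p) = -p/2 (R(p) = (-5 - p/2) - 1*(-5) = (-5 - p/2) + 5 = -p/2)
(2451 + R(-61))*(-1914 - 3188) = (2451 - 1/2*(-61))*(-1914 - 3188) = (2451 + 61/2)*(-5102) = (4963/2)*(-5102) = -12660613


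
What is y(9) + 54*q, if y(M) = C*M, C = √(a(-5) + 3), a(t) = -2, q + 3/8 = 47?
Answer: 10107/4 ≈ 2526.8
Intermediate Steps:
q = 373/8 (q = -3/8 + 47 = 373/8 ≈ 46.625)
C = 1 (C = √(-2 + 3) = √1 = 1)
y(M) = M (y(M) = 1*M = M)
y(9) + 54*q = 9 + 54*(373/8) = 9 + 10071/4 = 10107/4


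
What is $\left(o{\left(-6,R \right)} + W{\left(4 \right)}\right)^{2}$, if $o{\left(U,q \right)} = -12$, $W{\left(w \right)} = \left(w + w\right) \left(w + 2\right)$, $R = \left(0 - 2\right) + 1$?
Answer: $1296$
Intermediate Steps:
$R = -1$ ($R = -2 + 1 = -1$)
$W{\left(w \right)} = 2 w \left(2 + w\right)$
$\left(o{\left(-6,R \right)} + W{\left(4 \right)}\right)^{2} = \left(-12 + 2 \cdot 4 \left(2 + 4\right)\right)^{2} = \left(-12 + 2 \cdot 4 \cdot 6\right)^{2} = \left(-12 + 48\right)^{2} = 36^{2} = 1296$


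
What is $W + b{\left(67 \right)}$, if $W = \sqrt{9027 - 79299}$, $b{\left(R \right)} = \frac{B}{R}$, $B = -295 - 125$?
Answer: $- \frac{420}{67} + 24 i \sqrt{122} \approx -6.2687 + 265.09 i$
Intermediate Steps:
$B = -420$ ($B = -295 - 125 = -420$)
$b{\left(R \right)} = - \frac{420}{R}$
$W = 24 i \sqrt{122}$ ($W = \sqrt{-70272} = 24 i \sqrt{122} \approx 265.09 i$)
$W + b{\left(67 \right)} = 24 i \sqrt{122} - \frac{420}{67} = - \frac{420}{67} + 24 i \sqrt{122}$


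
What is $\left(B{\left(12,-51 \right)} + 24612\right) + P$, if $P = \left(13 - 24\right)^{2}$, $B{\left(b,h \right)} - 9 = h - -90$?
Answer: $24781$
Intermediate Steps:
$B{\left(b,h \right)} = 99 + h$ ($B{\left(b,h \right)} = 9 + \left(h - -90\right) = 9 + \left(h + 90\right) = 9 + \left(90 + h\right) = 99 + h$)
$P = 121$ ($P = \left(13 + \left(-30 + 6\right)\right)^{2} = \left(13 - 24\right)^{2} = \left(-11\right)^{2} = 121$)
$\left(B{\left(12,-51 \right)} + 24612\right) + P = \left(\left(99 - 51\right) + 24612\right) + 121 = \left(48 + 24612\right) + 121 = 24660 + 121 = 24781$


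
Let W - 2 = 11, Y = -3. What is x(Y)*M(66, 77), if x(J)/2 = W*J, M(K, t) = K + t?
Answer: -11154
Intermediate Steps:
W = 13 (W = 2 + 11 = 13)
x(J) = 26*J (x(J) = 2*(13*J) = 26*J)
x(Y)*M(66, 77) = (26*(-3))*(66 + 77) = -78*143 = -11154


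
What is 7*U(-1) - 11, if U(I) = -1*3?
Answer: -32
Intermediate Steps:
U(I) = -3
7*U(-1) - 11 = 7*(-3) - 11 = -21 - 11 = -32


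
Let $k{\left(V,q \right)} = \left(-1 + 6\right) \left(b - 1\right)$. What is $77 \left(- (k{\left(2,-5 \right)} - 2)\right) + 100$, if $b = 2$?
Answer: $-131$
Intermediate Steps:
$k{\left(V,q \right)} = 5$ ($k{\left(V,q \right)} = \left(-1 + 6\right) \left(2 - 1\right) = 5 \cdot 1 = 5$)
$77 \left(- (k{\left(2,-5 \right)} - 2)\right) + 100 = 77 \left(- (5 - 2)\right) + 100 = 77 \left(\left(-1\right) 3\right) + 100 = 77 \left(-3\right) + 100 = -231 + 100 = -131$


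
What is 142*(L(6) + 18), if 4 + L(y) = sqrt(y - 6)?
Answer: 1988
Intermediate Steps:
L(y) = -4 + sqrt(-6 + y) (L(y) = -4 + sqrt(y - 6) = -4 + sqrt(-6 + y))
142*(L(6) + 18) = 142*((-4 + sqrt(-6 + 6)) + 18) = 142*((-4 + sqrt(0)) + 18) = 142*((-4 + 0) + 18) = 142*(-4 + 18) = 142*14 = 1988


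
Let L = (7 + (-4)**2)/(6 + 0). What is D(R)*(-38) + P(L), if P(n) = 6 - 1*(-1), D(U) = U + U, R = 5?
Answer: -373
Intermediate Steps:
D(U) = 2*U
L = 23/6 (L = (7 + 16)/6 = 23*(1/6) = 23/6 ≈ 3.8333)
P(n) = 7 (P(n) = 6 + 1 = 7)
D(R)*(-38) + P(L) = (2*5)*(-38) + 7 = 10*(-38) + 7 = -380 + 7 = -373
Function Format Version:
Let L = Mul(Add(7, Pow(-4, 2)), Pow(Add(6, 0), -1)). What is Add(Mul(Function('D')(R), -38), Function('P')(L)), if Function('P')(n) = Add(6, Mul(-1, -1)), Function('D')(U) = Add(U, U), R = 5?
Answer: -373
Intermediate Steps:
Function('D')(U) = Mul(2, U)
L = Rational(23, 6) (L = Mul(Add(7, 16), Pow(6, -1)) = Mul(23, Rational(1, 6)) = Rational(23, 6) ≈ 3.8333)
Function('P')(n) = 7 (Function('P')(n) = Add(6, 1) = 7)
Add(Mul(Function('D')(R), -38), Function('P')(L)) = Add(Mul(Mul(2, 5), -38), 7) = Add(Mul(10, -38), 7) = Add(-380, 7) = -373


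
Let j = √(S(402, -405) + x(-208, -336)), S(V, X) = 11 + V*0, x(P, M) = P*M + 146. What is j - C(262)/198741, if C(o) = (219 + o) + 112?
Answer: -593/198741 + √70045 ≈ 264.66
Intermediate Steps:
C(o) = 331 + o
x(P, M) = 146 + M*P (x(P, M) = M*P + 146 = 146 + M*P)
S(V, X) = 11 (S(V, X) = 11 + 0 = 11)
j = √70045 (j = √(11 + (146 - 336*(-208))) = √(11 + (146 + 69888)) = √(11 + 70034) = √70045 ≈ 264.66)
j - C(262)/198741 = √70045 - (331 + 262)/198741 = √70045 - 593/198741 = -593/198741 + √70045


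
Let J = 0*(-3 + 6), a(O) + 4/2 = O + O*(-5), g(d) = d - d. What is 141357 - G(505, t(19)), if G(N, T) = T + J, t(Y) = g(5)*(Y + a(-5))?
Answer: 141357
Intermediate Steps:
g(d) = 0
a(O) = -2 - 4*O (a(O) = -2 + (O + O*(-5)) = -2 + (O - 5*O) = -2 - 4*O)
t(Y) = 0 (t(Y) = 0*(Y + (-2 - 4*(-5))) = 0*(Y + (-2 + 20)) = 0*(Y + 18) = 0*(18 + Y) = 0)
J = 0 (J = 0*3 = 0)
G(N, T) = T (G(N, T) = T + 0 = T)
141357 - G(505, t(19)) = 141357 - 1*0 = 141357 + 0 = 141357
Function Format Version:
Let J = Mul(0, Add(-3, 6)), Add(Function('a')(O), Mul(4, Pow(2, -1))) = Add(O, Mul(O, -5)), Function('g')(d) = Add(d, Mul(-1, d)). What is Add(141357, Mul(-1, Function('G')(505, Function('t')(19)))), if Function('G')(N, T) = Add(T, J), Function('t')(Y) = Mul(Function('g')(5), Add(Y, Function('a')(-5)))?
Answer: 141357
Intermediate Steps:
Function('g')(d) = 0
Function('a')(O) = Add(-2, Mul(-4, O)) (Function('a')(O) = Add(-2, Add(O, Mul(O, -5))) = Add(-2, Add(O, Mul(-5, O))) = Add(-2, Mul(-4, O)))
Function('t')(Y) = 0 (Function('t')(Y) = Mul(0, Add(Y, Add(-2, Mul(-4, -5)))) = Mul(0, Add(Y, Add(-2, 20))) = Mul(0, Add(Y, 18)) = Mul(0, Add(18, Y)) = 0)
J = 0 (J = Mul(0, 3) = 0)
Function('G')(N, T) = T (Function('G')(N, T) = Add(T, 0) = T)
Add(141357, Mul(-1, Function('G')(505, Function('t')(19)))) = Add(141357, Mul(-1, 0)) = Add(141357, 0) = 141357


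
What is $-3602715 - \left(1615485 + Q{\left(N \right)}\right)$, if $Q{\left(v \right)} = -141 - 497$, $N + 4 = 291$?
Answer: $-5217562$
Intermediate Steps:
$N = 287$ ($N = -4 + 291 = 287$)
$Q{\left(v \right)} = -638$
$-3602715 - \left(1615485 + Q{\left(N \right)}\right) = -3602715 - 1614847 = -5217562$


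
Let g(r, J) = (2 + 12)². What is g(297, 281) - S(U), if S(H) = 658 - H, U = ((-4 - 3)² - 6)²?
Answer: 1387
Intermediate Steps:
g(r, J) = 196 (g(r, J) = 14² = 196)
U = 1849 (U = ((-7)² - 6)² = (49 - 6)² = 43² = 1849)
g(297, 281) - S(U) = 196 - (658 - 1*1849) = 196 - (658 - 1849) = 196 - 1*(-1191) = 196 + 1191 = 1387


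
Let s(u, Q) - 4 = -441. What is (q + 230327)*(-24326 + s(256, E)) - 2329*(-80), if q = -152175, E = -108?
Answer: -1935091656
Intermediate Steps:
s(u, Q) = -437 (s(u, Q) = 4 - 441 = -437)
(q + 230327)*(-24326 + s(256, E)) - 2329*(-80) = (-152175 + 230327)*(-24326 - 437) - 2329*(-80) = 78152*(-24763) + 186320 = -1935277976 + 186320 = -1935091656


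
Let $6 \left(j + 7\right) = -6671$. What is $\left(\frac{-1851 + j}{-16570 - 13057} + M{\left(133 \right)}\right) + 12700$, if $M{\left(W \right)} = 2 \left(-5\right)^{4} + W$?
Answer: $\frac{2503440065}{177762} \approx 14083.0$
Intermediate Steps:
$j = - \frac{6713}{6}$ ($j = -7 + \frac{1}{6} \left(-6671\right) = -7 - \frac{6671}{6} = - \frac{6713}{6} \approx -1118.8$)
$M{\left(W \right)} = 1250 + W$ ($M{\left(W \right)} = 2 \cdot 625 + W = 1250 + W$)
$\left(\frac{-1851 + j}{-16570 - 13057} + M{\left(133 \right)}\right) + 12700 = \left(\frac{-1851 - \frac{6713}{6}}{-16570 - 13057} + \left(1250 + 133\right)\right) + 12700 = \left(- \frac{17819}{6 \left(-29627\right)} + 1383\right) + 12700 = \left(\left(- \frac{17819}{6}\right) \left(- \frac{1}{29627}\right) + 1383\right) + 12700 = \left(\frac{17819}{177762} + 1383\right) + 12700 = \frac{245862665}{177762} + 12700 = \frac{2503440065}{177762}$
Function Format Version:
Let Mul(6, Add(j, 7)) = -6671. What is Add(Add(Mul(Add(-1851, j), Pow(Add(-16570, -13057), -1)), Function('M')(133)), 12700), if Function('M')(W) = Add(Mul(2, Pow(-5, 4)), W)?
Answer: Rational(2503440065, 177762) ≈ 14083.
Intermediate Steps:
j = Rational(-6713, 6) (j = Add(-7, Mul(Rational(1, 6), -6671)) = Add(-7, Rational(-6671, 6)) = Rational(-6713, 6) ≈ -1118.8)
Function('M')(W) = Add(1250, W) (Function('M')(W) = Add(Mul(2, 625), W) = Add(1250, W))
Add(Add(Mul(Add(-1851, j), Pow(Add(-16570, -13057), -1)), Function('M')(133)), 12700) = Add(Add(Mul(Add(-1851, Rational(-6713, 6)), Pow(Add(-16570, -13057), -1)), Add(1250, 133)), 12700) = Add(Add(Mul(Rational(-17819, 6), Pow(-29627, -1)), 1383), 12700) = Add(Add(Mul(Rational(-17819, 6), Rational(-1, 29627)), 1383), 12700) = Add(Add(Rational(17819, 177762), 1383), 12700) = Add(Rational(245862665, 177762), 12700) = Rational(2503440065, 177762)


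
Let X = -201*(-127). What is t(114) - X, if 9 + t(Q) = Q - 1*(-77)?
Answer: -25345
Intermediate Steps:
t(Q) = 68 + Q (t(Q) = -9 + (Q - 1*(-77)) = -9 + (Q + 77) = -9 + (77 + Q) = 68 + Q)
X = 25527
t(114) - X = (68 + 114) - 1*25527 = 182 - 25527 = -25345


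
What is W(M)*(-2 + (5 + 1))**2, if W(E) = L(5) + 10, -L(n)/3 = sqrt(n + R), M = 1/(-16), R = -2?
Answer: 160 - 48*sqrt(3) ≈ 76.862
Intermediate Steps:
M = -1/16 ≈ -0.062500
L(n) = -3*sqrt(-2 + n) (L(n) = -3*sqrt(n - 2) = -3*sqrt(-2 + n))
W(E) = 10 - 3*sqrt(3) (W(E) = -3*sqrt(-2 + 5) + 10 = -3*sqrt(3) + 10 = 10 - 3*sqrt(3))
W(M)*(-2 + (5 + 1))**2 = (10 - 3*sqrt(3))*(-2 + (5 + 1))**2 = (10 - 3*sqrt(3))*(-2 + 6)**2 = (10 - 3*sqrt(3))*4**2 = (10 - 3*sqrt(3))*16 = 160 - 48*sqrt(3)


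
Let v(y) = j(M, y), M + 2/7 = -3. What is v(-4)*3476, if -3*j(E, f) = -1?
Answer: 3476/3 ≈ 1158.7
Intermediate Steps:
M = -23/7 (M = -2/7 - 3 = -23/7 ≈ -3.2857)
j(E, f) = ⅓ (j(E, f) = -⅓*(-1) = ⅓)
v(y) = ⅓
v(-4)*3476 = (⅓)*3476 = 3476/3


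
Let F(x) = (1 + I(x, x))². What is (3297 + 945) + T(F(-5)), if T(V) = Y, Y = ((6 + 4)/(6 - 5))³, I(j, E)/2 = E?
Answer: 5242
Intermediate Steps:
I(j, E) = 2*E
Y = 1000 (Y = (10/1)³ = (10*1)³ = 10³ = 1000)
F(x) = (1 + 2*x)²
T(V) = 1000
(3297 + 945) + T(F(-5)) = (3297 + 945) + 1000 = 4242 + 1000 = 5242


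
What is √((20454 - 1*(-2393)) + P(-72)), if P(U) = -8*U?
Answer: √23423 ≈ 153.05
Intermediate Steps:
√((20454 - 1*(-2393)) + P(-72)) = √((20454 - 1*(-2393)) - 8*(-72)) = √((20454 + 2393) + 576) = √(22847 + 576) = √23423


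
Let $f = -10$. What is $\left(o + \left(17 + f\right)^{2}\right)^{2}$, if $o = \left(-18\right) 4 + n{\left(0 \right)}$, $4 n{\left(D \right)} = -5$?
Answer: $\frac{9409}{16} \approx 588.06$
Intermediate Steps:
$n{\left(D \right)} = - \frac{5}{4}$ ($n{\left(D \right)} = \frac{1}{4} \left(-5\right) = - \frac{5}{4}$)
$o = - \frac{293}{4}$ ($o = \left(-18\right) 4 - \frac{5}{4} = -72 - \frac{5}{4} = - \frac{293}{4} \approx -73.25$)
$\left(o + \left(17 + f\right)^{2}\right)^{2} = \left(- \frac{293}{4} + \left(17 - 10\right)^{2}\right)^{2} = \left(- \frac{293}{4} + 7^{2}\right)^{2} = \left(- \frac{293}{4} + 49\right)^{2} = \left(- \frac{97}{4}\right)^{2} = \frac{9409}{16}$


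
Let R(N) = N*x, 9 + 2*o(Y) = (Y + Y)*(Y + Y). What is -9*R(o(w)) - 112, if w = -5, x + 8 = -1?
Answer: 7147/2 ≈ 3573.5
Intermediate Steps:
x = -9 (x = -8 - 1 = -9)
o(Y) = -9/2 + 2*Y² (o(Y) = -9/2 + ((Y + Y)*(Y + Y))/2 = -9/2 + ((2*Y)*(2*Y))/2 = -9/2 + (4*Y²)/2 = -9/2 + 2*Y²)
R(N) = -9*N (R(N) = N*(-9) = -9*N)
-9*R(o(w)) - 112 = -(-81)*(-9/2 + 2*(-5)²) - 112 = -(-81)*(-9/2 + 2*25) - 112 = -(-81)*(-9/2 + 50) - 112 = -(-81)*91/2 - 112 = -9*(-819/2) - 112 = 7371/2 - 112 = 7147/2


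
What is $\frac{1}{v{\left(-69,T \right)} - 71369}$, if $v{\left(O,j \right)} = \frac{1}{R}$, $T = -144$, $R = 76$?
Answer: $- \frac{76}{5424043} \approx -1.4012 \cdot 10^{-5}$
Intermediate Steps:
$v{\left(O,j \right)} = \frac{1}{76}$
$\frac{1}{v{\left(-69,T \right)} - 71369} = \frac{1}{\frac{1}{76} - 71369} = \frac{1}{- \frac{5424043}{76}} = - \frac{76}{5424043}$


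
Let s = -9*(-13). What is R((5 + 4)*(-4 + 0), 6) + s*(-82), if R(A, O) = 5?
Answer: -9589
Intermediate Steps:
s = 117
R((5 + 4)*(-4 + 0), 6) + s*(-82) = 5 + 117*(-82) = 5 - 9594 = -9589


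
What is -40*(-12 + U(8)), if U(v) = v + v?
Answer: -160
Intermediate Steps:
U(v) = 2*v
-40*(-12 + U(8)) = -40*(-12 + 2*8) = -40*(-12 + 16) = -40*4 = -160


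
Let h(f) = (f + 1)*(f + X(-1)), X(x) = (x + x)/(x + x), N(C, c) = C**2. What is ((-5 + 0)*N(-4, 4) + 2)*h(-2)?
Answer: -78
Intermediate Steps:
X(x) = 1 (X(x) = (2*x)/((2*x)) = (2*x)*(1/(2*x)) = 1)
h(f) = (1 + f)**2 (h(f) = (f + 1)*(f + 1) = (1 + f)*(1 + f) = (1 + f)**2)
((-5 + 0)*N(-4, 4) + 2)*h(-2) = ((-5 + 0)*(-4)**2 + 2)*(1 + (-2)**2 + 2*(-2)) = (-5*16 + 2)*(1 + 4 - 4) = (-80 + 2)*1 = -78*1 = -78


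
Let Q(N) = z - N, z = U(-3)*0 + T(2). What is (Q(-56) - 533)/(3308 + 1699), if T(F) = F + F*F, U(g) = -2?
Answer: -157/1669 ≈ -0.094068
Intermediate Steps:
T(F) = F + F**2
z = 6 (z = -2*0 + 2*(1 + 2) = 0 + 2*3 = 0 + 6 = 6)
Q(N) = 6 - N
(Q(-56) - 533)/(3308 + 1699) = ((6 - 1*(-56)) - 533)/(3308 + 1699) = ((6 + 56) - 533)/5007 = (62 - 533)*(1/5007) = -471*1/5007 = -157/1669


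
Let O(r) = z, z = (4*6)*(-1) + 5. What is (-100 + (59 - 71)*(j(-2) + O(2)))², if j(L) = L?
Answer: 23104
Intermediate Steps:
z = -19 (z = 24*(-1) + 5 = -24 + 5 = -19)
O(r) = -19
(-100 + (59 - 71)*(j(-2) + O(2)))² = (-100 + (59 - 71)*(-2 - 19))² = (-100 - 12*(-21))² = (-100 + 252)² = 152² = 23104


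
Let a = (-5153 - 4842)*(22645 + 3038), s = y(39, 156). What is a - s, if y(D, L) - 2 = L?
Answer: -256701743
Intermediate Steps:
y(D, L) = 2 + L
s = 158 (s = 2 + 156 = 158)
a = -256701585 (a = -9995*25683 = -256701585)
a - s = -256701585 - 1*158 = -256701585 - 158 = -256701743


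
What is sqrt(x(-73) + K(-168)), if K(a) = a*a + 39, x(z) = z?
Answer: sqrt(28190) ≈ 167.90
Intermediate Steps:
K(a) = 39 + a**2 (K(a) = a**2 + 39 = 39 + a**2)
sqrt(x(-73) + K(-168)) = sqrt(-73 + (39 + (-168)**2)) = sqrt(-73 + (39 + 28224)) = sqrt(-73 + 28263) = sqrt(28190)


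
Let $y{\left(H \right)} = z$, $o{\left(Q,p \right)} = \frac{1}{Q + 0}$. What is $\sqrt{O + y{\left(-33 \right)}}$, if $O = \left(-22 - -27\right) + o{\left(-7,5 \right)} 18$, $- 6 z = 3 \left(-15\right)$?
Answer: $\frac{\sqrt{1946}}{14} \approx 3.151$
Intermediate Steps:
$o{\left(Q,p \right)} = \frac{1}{Q}$
$z = \frac{15}{2}$ ($z = - \frac{3 \left(-15\right)}{6} = \left(- \frac{1}{6}\right) \left(-45\right) = \frac{15}{2} \approx 7.5$)
$O = \frac{17}{7}$ ($O = \left(-22 - -27\right) + \frac{1}{-7} \cdot 18 = \left(-22 + 27\right) - \frac{18}{7} = 5 - \frac{18}{7} = \frac{17}{7} \approx 2.4286$)
$y{\left(H \right)} = \frac{15}{2}$
$\sqrt{O + y{\left(-33 \right)}} = \sqrt{\frac{17}{7} + \frac{15}{2}} = \sqrt{\frac{139}{14}} = \frac{\sqrt{1946}}{14}$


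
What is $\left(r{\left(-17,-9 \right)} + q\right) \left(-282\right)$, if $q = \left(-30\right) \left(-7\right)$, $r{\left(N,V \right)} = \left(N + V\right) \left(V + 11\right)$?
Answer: $-44556$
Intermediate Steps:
$r{\left(N,V \right)} = \left(11 + V\right) \left(N + V\right)$ ($r{\left(N,V \right)} = \left(N + V\right) \left(11 + V\right) = \left(11 + V\right) \left(N + V\right)$)
$q = 210$
$\left(r{\left(-17,-9 \right)} + q\right) \left(-282\right) = \left(\left(\left(-9\right)^{2} + 11 \left(-17\right) + 11 \left(-9\right) - -153\right) + 210\right) \left(-282\right) = \left(\left(81 - 187 - 99 + 153\right) + 210\right) \left(-282\right) = \left(-52 + 210\right) \left(-282\right) = 158 \left(-282\right) = -44556$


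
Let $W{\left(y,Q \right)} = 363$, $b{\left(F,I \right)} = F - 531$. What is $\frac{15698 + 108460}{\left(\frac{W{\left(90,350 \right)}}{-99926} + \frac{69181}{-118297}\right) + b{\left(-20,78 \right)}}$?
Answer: $- \frac{489221672066492}{2173432393513} \approx -225.09$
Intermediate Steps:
$b{\left(F,I \right)} = -531 + F$
$\frac{15698 + 108460}{\left(\frac{W{\left(90,350 \right)}}{-99926} + \frac{69181}{-118297}\right) + b{\left(-20,78 \right)}} = \frac{15698 + 108460}{\left(\frac{363}{-99926} + \frac{69181}{-118297}\right) - 551} = \frac{124158}{\left(363 \left(- \frac{1}{99926}\right) + 69181 \left(- \frac{1}{118297}\right)\right) - 551} = \frac{124158}{\left(- \frac{363}{99926} - \frac{69181}{118297}\right) - 551} = \frac{124158}{- \frac{6955922417}{11820946022} - 551} = \frac{124158}{- \frac{6520297180539}{11820946022}} = 124158 \left(- \frac{11820946022}{6520297180539}\right) = - \frac{489221672066492}{2173432393513}$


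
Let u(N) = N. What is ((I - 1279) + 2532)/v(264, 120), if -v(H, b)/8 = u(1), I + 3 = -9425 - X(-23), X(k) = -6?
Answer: 8169/8 ≈ 1021.1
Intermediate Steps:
I = -9422 (I = -3 + (-9425 - 1*(-6)) = -3 + (-9425 + 6) = -3 - 9419 = -9422)
v(H, b) = -8 (v(H, b) = -8*1 = -8)
((I - 1279) + 2532)/v(264, 120) = ((-9422 - 1279) + 2532)/(-8) = (-10701 + 2532)*(-⅛) = -8169*(-⅛) = 8169/8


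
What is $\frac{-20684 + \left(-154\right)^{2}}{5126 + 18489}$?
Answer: $\frac{3032}{23615} \approx 0.12839$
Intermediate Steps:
$\frac{-20684 + \left(-154\right)^{2}}{5126 + 18489} = \frac{-20684 + 23716}{23615} = 3032 \cdot \frac{1}{23615} = \frac{3032}{23615}$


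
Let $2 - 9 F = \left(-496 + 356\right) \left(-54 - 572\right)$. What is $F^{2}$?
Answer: $\frac{7680419044}{81} \approx 9.482 \cdot 10^{7}$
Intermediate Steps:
$F = - \frac{87638}{9}$ ($F = \frac{2}{9} - \frac{\left(-496 + 356\right) \left(-54 - 572\right)}{9} = \frac{2}{9} - \frac{\left(-140\right) \left(-626\right)}{9} = \frac{2}{9} - \frac{87640}{9} = - \frac{87638}{9} \approx -9737.6$)
$F^{2} = \left(- \frac{87638}{9}\right)^{2} = \frac{7680419044}{81}$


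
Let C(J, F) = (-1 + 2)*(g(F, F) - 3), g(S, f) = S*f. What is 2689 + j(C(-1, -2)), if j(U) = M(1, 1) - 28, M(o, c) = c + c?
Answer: 2663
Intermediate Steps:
M(o, c) = 2*c
C(J, F) = -3 + F² (C(J, F) = (-1 + 2)*(F*F - 3) = 1*(F² - 3) = 1*(-3 + F²) = -3 + F²)
j(U) = -26 (j(U) = 2*1 - 28 = 2 - 28 = -26)
2689 + j(C(-1, -2)) = 2689 - 26 = 2663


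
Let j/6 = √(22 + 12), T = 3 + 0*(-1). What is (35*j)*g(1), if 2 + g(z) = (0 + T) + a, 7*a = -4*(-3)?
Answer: 570*√34 ≈ 3323.6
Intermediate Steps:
T = 3 (T = 3 + 0 = 3)
a = 12/7 (a = (-4*(-3))/7 = (⅐)*12 = 12/7 ≈ 1.7143)
j = 6*√34 (j = 6*√(22 + 12) = 6*√34 ≈ 34.986)
g(z) = 19/7 (g(z) = -2 + ((0 + 3) + 12/7) = -2 + (3 + 12/7) = -2 + 33/7 = 19/7)
(35*j)*g(1) = (35*(6*√34))*(19/7) = (210*√34)*(19/7) = 570*√34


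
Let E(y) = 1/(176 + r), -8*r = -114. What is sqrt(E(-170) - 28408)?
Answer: 2*I*sqrt(4112916581)/761 ≈ 168.55*I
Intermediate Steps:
r = 57/4 (r = -1/8*(-114) = 57/4 ≈ 14.250)
E(y) = 4/761 (E(y) = 1/(176 + 57/4) = 1/(761/4) = 4/761)
sqrt(E(-170) - 28408) = sqrt(4/761 - 28408) = sqrt(-21618484/761) = 2*I*sqrt(4112916581)/761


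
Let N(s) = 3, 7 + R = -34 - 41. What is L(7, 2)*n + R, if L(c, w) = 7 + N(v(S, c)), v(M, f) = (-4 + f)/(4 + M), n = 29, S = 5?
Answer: 208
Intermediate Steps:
R = -82 (R = -7 + (-34 - 41) = -7 - 75 = -82)
v(M, f) = (-4 + f)/(4 + M)
L(c, w) = 10 (L(c, w) = 7 + 3 = 10)
L(7, 2)*n + R = 10*29 - 82 = 290 - 82 = 208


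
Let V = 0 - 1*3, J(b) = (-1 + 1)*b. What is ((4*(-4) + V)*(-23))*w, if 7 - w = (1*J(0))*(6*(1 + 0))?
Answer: 3059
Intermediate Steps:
J(b) = 0 (J(b) = 0*b = 0)
V = -3 (V = 0 - 3 = -3)
w = 7 (w = 7 - 1*0*6*(1 + 0) = 7 - 0*6*1 = 7 - 0*6 = 7 - 1*0 = 7 + 0 = 7)
((4*(-4) + V)*(-23))*w = ((4*(-4) - 3)*(-23))*7 = ((-16 - 3)*(-23))*7 = -19*(-23)*7 = 437*7 = 3059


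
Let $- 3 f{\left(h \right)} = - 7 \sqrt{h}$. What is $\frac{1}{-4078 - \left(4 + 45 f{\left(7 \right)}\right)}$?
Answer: $- \frac{4082}{16585549} + \frac{105 \sqrt{7}}{16585549} \approx -0.00022937$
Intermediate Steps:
$f{\left(h \right)} = \frac{7 \sqrt{h}}{3}$ ($f{\left(h \right)} = - \frac{\left(-7\right) \sqrt{h}}{3} = \frac{7 \sqrt{h}}{3}$)
$\frac{1}{-4078 - \left(4 + 45 f{\left(7 \right)}\right)} = \frac{1}{-4078 - \left(4 + 45 \frac{7 \sqrt{7}}{3}\right)} = \frac{1}{-4078 - \left(4 + 105 \sqrt{7}\right)} = \frac{1}{-4082 - 105 \sqrt{7}}$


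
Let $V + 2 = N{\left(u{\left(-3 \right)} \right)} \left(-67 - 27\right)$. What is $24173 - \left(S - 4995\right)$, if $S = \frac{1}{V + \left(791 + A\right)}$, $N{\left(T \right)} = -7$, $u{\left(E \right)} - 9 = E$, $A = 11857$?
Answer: $\frac{388051071}{13304} \approx 29168.0$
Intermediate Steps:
$u{\left(E \right)} = 9 + E$
$V = 656$ ($V = -2 - 7 \left(-67 - 27\right) = -2 - -658 = -2 + 658 = 656$)
$S = \frac{1}{13304}$ ($S = \frac{1}{656 + \left(791 + 11857\right)} = \frac{1}{656 + 12648} = \frac{1}{13304} \approx 7.5165 \cdot 10^{-5}$)
$24173 - \left(S - 4995\right) = 24173 - \left(\frac{1}{13304} - 4995\right) = 24173 - - \frac{66453479}{13304} = 24173 + \frac{66453479}{13304} = \frac{388051071}{13304}$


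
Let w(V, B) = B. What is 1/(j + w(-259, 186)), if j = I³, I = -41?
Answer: -1/68735 ≈ -1.4549e-5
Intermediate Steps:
j = -68921 (j = (-41)³ = -68921)
1/(j + w(-259, 186)) = 1/(-68921 + 186) = 1/(-68735) = -1/68735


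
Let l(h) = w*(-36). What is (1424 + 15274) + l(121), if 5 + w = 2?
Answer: 16806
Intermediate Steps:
w = -3 (w = -5 + 2 = -3)
l(h) = 108 (l(h) = -3*(-36) = 108)
(1424 + 15274) + l(121) = (1424 + 15274) + 108 = 16698 + 108 = 16806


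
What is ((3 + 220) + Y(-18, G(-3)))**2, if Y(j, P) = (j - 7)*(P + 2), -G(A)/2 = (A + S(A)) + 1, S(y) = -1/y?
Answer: 72361/9 ≈ 8040.1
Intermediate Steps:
G(A) = -2 - 2*A + 2/A (G(A) = -2*((A - 1/A) + 1) = -2*(1 + A - 1/A) = -2 - 2*A + 2/A)
Y(j, P) = (-7 + j)*(2 + P)
((3 + 220) + Y(-18, G(-3)))**2 = ((3 + 220) + (-14 - 7*(-2 - 2*(-3) + 2/(-3)) + 2*(-18) + (-2 - 2*(-3) + 2/(-3))*(-18)))**2 = (223 + (-14 - 7*(-2 + 6 + 2*(-1/3)) - 36 + (-2 + 6 + 2*(-1/3))*(-18)))**2 = (223 + (-14 - 7*(-2 + 6 - 2/3) - 36 + (-2 + 6 - 2/3)*(-18)))**2 = (223 + (-14 - 7*10/3 - 36 + (10/3)*(-18)))**2 = (223 + (-14 - 70/3 - 36 - 60))**2 = (223 - 400/3)**2 = (269/3)**2 = 72361/9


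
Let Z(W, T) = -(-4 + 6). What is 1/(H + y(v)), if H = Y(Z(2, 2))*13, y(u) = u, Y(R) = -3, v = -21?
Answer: -1/60 ≈ -0.016667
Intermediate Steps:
Z(W, T) = -2 (Z(W, T) = -1*2 = -2)
H = -39 (H = -3*13 = -39)
1/(H + y(v)) = 1/(-39 - 21) = 1/(-60) = -1/60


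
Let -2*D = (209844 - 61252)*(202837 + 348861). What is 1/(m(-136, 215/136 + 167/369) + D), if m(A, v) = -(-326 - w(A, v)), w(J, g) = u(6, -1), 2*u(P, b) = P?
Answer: -1/40988954279 ≈ -2.4397e-11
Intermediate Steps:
u(P, b) = P/2
w(J, g) = 3 (w(J, g) = (1/2)*6 = 3)
m(A, v) = 329 (m(A, v) = -(-326 - 1*3) = -(-326 - 3) = -1*(-329) = 329)
D = -40988954608 (D = -(209844 - 61252)*(202837 + 348861)/2 = -74296*551698 = -1/2*81977909216 = -40988954608)
1/(m(-136, 215/136 + 167/369) + D) = 1/(329 - 40988954608) = 1/(-40988954279) = -1/40988954279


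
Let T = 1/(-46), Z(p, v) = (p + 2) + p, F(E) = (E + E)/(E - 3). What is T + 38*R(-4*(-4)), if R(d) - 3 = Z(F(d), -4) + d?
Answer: 589063/598 ≈ 985.05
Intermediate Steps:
F(E) = 2*E/(-3 + E) (F(E) = (2*E)/(-3 + E) = 2*E/(-3 + E))
Z(p, v) = 2 + 2*p (Z(p, v) = (2 + p) + p = 2 + 2*p)
T = -1/46 ≈ -0.021739
R(d) = 5 + d + 4*d/(-3 + d) (R(d) = 3 + ((2 + 2*(2*d/(-3 + d))) + d) = 3 + ((2 + 4*d/(-3 + d)) + d) = 3 + (2 + d + 4*d/(-3 + d)) = 5 + d + 4*d/(-3 + d))
T + 38*R(-4*(-4)) = -1/46 + 38*((-15 + (-4*(-4))**2 + 6*(-4*(-4)))/(-3 - 4*(-4))) = -1/46 + 38*((-15 + 16**2 + 6*16)/(-3 + 16)) = -1/46 + 38*((-15 + 256 + 96)/13) = -1/46 + 38*((1/13)*337) = -1/46 + 38*(337/13) = -1/46 + 12806/13 = 589063/598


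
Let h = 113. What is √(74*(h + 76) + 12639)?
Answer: 5*√1065 ≈ 163.17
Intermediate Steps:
√(74*(h + 76) + 12639) = √(74*(113 + 76) + 12639) = √(74*189 + 12639) = √(13986 + 12639) = √26625 = 5*√1065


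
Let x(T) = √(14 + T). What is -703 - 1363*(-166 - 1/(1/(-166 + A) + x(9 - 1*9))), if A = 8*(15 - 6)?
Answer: 27901958287/123703 + 12043468*√14/123703 ≈ 2.2592e+5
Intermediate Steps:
A = 72 (A = 8*9 = 72)
-703 - 1363*(-166 - 1/(1/(-166 + A) + x(9 - 1*9))) = -703 - 1363*(-166 - 1/(1/(-166 + 72) + √(14 + (9 - 1*9)))) = -703 - 1363*(-166 - 1/(1/(-94) + √(14 + (9 - 9)))) = -703 - 1363*(-166 - 1/(-1/94 + √(14 + 0))) = -703 - 1363*(-166 - 1/(-1/94 + √14)) = -703 + (226258 + 1363/(-1/94 + √14)) = 225555 + 1363/(-1/94 + √14)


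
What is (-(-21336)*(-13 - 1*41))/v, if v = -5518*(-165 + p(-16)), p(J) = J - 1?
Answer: -41148/35867 ≈ -1.1472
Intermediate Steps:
p(J) = -1 + J
v = 1004276 (v = -5518*(-165 + (-1 - 16)) = -5518*(-165 - 17) = -5518*(-182) = 1004276)
(-(-21336)*(-13 - 1*41))/v = -(-21336)*(-13 - 1*41)/1004276 = -(-21336)*(-13 - 41)*(1/1004276) = -(-21336)*(-54)*(1/1004276) = -2667*432*(1/1004276) = -1152144*1/1004276 = -41148/35867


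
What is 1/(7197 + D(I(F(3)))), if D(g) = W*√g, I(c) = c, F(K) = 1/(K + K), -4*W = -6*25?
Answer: 19192/138124199 - 50*√6/414372597 ≈ 0.00013865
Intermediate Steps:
W = 75/2 (W = -(-3)*25/2 = -¼*(-150) = 75/2 ≈ 37.500)
F(K) = 1/(2*K)
D(g) = 75*√g/2
1/(7197 + D(I(F(3)))) = 1/(7197 + 75*√((½)/3)/2) = 1/(7197 + 75*√((½)*(⅓))/2) = 1/(7197 + 75*√(⅙)/2) = 1/(7197 + 75*(√6/6)/2) = 1/(7197 + 25*√6/4)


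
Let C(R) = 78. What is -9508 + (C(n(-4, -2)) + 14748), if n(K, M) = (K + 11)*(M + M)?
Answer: 5318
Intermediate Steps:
n(K, M) = 2*M*(11 + K) (n(K, M) = (11 + K)*(2*M) = 2*M*(11 + K))
-9508 + (C(n(-4, -2)) + 14748) = -9508 + (78 + 14748) = -9508 + 14826 = 5318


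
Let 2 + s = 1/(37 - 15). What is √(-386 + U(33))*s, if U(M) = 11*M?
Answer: -43*I*√23/22 ≈ -9.3737*I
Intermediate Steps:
s = -43/22 (s = -2 + 1/(37 - 15) = -2 + 1/22 = -43/22 ≈ -1.9545)
√(-386 + U(33))*s = √(-386 + 11*33)*(-43/22) = √(-386 + 363)*(-43/22) = √(-23)*(-43/22) = (I*√23)*(-43/22) = -43*I*√23/22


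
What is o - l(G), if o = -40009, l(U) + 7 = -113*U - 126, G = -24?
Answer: -42588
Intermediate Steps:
l(U) = -133 - 113*U (l(U) = -7 + (-113*U - 126) = -7 + (-126 - 113*U) = -133 - 113*U)
o - l(G) = -40009 - (-133 - 113*(-24)) = -40009 - (-133 + 2712) = -40009 - 1*2579 = -40009 - 2579 = -42588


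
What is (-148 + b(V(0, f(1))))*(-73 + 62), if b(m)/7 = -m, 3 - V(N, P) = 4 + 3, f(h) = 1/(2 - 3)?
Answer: 1320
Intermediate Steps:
f(h) = -1 (f(h) = 1/(-1) = -1)
V(N, P) = -4 (V(N, P) = 3 - (4 + 3) = 3 - 1*7 = 3 - 7 = -4)
b(m) = -7*m (b(m) = 7*(-m) = -7*m)
(-148 + b(V(0, f(1))))*(-73 + 62) = (-148 - 7*(-4))*(-73 + 62) = (-148 + 28)*(-11) = -120*(-11) = 1320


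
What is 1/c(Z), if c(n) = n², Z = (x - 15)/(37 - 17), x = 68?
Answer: 400/2809 ≈ 0.14240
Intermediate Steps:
Z = 53/20 (Z = (68 - 15)/(37 - 17) = 53/20 ≈ 2.6500)
1/c(Z) = 1/((53/20)²) = 1/(2809/400) = 400/2809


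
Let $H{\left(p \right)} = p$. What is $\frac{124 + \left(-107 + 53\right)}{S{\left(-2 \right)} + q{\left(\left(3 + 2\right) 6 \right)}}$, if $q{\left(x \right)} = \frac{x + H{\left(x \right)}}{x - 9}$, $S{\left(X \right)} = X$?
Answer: $\frac{245}{3} \approx 81.667$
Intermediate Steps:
$q{\left(x \right)} = \frac{2 x}{-9 + x}$ ($q{\left(x \right)} = \frac{x + x}{x - 9} = \frac{2 x}{-9 + x}$)
$\frac{124 + \left(-107 + 53\right)}{S{\left(-2 \right)} + q{\left(\left(3 + 2\right) 6 \right)}} = \frac{124 + \left(-107 + 53\right)}{-2 + \frac{2 \left(3 + 2\right) 6}{-9 + \left(3 + 2\right) 6}} = \frac{124 - 54}{-2 + \frac{2 \cdot 5 \cdot 6}{-9 + 5 \cdot 6}} = \frac{70}{-2 + 2 \cdot 30 \frac{1}{-9 + 30}} = \frac{70}{-2 + 2 \cdot 30 \cdot \frac{1}{21}} = \frac{70}{-2 + \frac{20}{7}} = \frac{70}{\frac{6}{7}} = 70 \cdot \frac{7}{6} = \frac{245}{3}$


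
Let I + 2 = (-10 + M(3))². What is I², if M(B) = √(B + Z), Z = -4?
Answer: 9009 - 3880*I ≈ 9009.0 - 3880.0*I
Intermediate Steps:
M(B) = √(-4 + B) (M(B) = √(B - 4) = √(-4 + B))
I = -2 + (-10 + I)² (I = -2 + (-10 + √(-4 + 3))² = -2 + (-10 + √(-1))² = -2 + (-10 + I)² ≈ 97.0 - 20.0*I)
I² = (97 - 20*I)²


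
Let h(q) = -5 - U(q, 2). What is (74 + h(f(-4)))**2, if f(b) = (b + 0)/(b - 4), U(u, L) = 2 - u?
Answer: 18225/4 ≈ 4556.3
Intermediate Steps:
f(b) = b/(-4 + b)
h(q) = -7 + q (h(q) = -5 - (2 - q) = -5 + (-2 + q) = -7 + q)
(74 + h(f(-4)))**2 = (74 + (-7 - 4/(-4 - 4)))**2 = (74 + (-7 - 4/(-8)))**2 = (74 + (-7 - 4*(-1/8)))**2 = (74 + (-7 + 1/2))**2 = (74 - 13/2)**2 = (135/2)**2 = 18225/4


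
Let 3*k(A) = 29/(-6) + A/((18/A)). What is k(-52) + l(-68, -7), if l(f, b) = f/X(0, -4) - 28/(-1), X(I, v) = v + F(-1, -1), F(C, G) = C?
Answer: 24317/270 ≈ 90.063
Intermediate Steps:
X(I, v) = -1 + v (X(I, v) = v - 1 = -1 + v)
l(f, b) = 28 - f/5 (l(f, b) = f/(-1 - 4) - 28/(-1) = f/(-5) - 28*(-1) = f*(-⅕) + 28 = -f/5 + 28 = 28 - f/5)
k(A) = -29/18 + A²/54 (k(A) = (29/(-6) + A/((18/A)))/3 = (29*(-⅙) + A*(A/18))/3 = (-29/6 + A²/18)/3 = -29/18 + A²/54)
k(-52) + l(-68, -7) = (-29/18 + (1/54)*(-52)²) + (28 - ⅕*(-68)) = (-29/18 + (1/54)*2704) + (28 + 68/5) = (-29/18 + 1352/27) + 208/5 = 2617/54 + 208/5 = 24317/270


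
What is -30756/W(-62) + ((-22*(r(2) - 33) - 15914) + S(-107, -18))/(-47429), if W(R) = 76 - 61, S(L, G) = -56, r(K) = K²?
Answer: -486165448/237145 ≈ -2050.1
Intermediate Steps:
W(R) = 15
-30756/W(-62) + ((-22*(r(2) - 33) - 15914) + S(-107, -18))/(-47429) = -30756/15 + ((-22*(2² - 33) - 15914) - 56)/(-47429) = -30756*1/15 + ((-22*(4 - 33) - 15914) - 56)*(-1/47429) = -10252/5 + ((-22*(-29) - 15914) - 56)*(-1/47429) = -10252/5 + ((638 - 15914) - 56)*(-1/47429) = -10252/5 + (-15276 - 56)*(-1/47429) = -10252/5 - 15332*(-1/47429) = -10252/5 + 15332/47429 = -486165448/237145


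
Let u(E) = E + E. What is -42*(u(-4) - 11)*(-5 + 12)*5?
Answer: 27930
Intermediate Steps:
u(E) = 2*E
-42*(u(-4) - 11)*(-5 + 12)*5 = -42*(2*(-4) - 11)*(-5 + 12)*5 = -42*(-8 - 11)*7*5 = -(-798)*7*5 = -42*(-133)*5 = 5586*5 = 27930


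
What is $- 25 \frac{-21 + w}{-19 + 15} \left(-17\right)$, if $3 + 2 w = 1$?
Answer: $\frac{4675}{2} \approx 2337.5$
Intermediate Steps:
$w = -1$ ($w = - \frac{3}{2} + \frac{1}{2} \cdot 1 = - \frac{3}{2} + \frac{1}{2} = -1$)
$- 25 \frac{-21 + w}{-19 + 15} \left(-17\right) = - 25 \frac{-21 - 1}{-19 + 15} \left(-17\right) = - 25 \left(- \frac{22}{-4}\right) \left(-17\right) = - 25 \left(\left(-22\right) \left(- \frac{1}{4}\right)\right) \left(-17\right) = \left(-25\right) \frac{11}{2} \left(-17\right) = \left(- \frac{275}{2}\right) \left(-17\right) = \frac{4675}{2}$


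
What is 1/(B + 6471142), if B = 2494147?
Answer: 1/8965289 ≈ 1.1154e-7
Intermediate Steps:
1/(B + 6471142) = 1/(2494147 + 6471142) = 1/8965289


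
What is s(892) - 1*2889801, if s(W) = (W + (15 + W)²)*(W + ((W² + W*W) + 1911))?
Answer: 1312829348070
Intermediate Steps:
s(W) = (W + (15 + W)²)*(1911 + W + 2*W²) (s(W) = (W + (15 + W)²)*(W + ((W² + W²) + 1911)) = (W + (15 + W)²)*(W + (2*W² + 1911)) = (W + (15 + W)²)*(W + (1911 + 2*W²)) = (W + (15 + W)²)*(1911 + W + 2*W²))
s(892) - 1*2889801 = (429975 + 2*892⁴ + 63*892³ + 2392*892² + 59466*892) - 1*2889801 = (429975 + 2*633081200896 + 63*709732288 + 2392*795664 + 53043672) - 2889801 = (429975 + 1266162401792 + 44713134144 + 1903228288 + 53043672) - 2889801 = 1312832237871 - 2889801 = 1312829348070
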